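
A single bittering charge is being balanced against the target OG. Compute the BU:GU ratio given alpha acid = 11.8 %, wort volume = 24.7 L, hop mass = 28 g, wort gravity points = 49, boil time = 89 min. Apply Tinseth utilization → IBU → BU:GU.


U = 1.65·0.000125^(GP/1000)·(1−e^(−0.04t))/4.15;  IBU = (α/100)·m·U·1000/V;  BU:GU = IBU/GP
U = 1.65·0.000125^(49/1000)·(1−e^(−0.04·89))/4.15 = 0.2487
IBU = (11.8/100)·28·0.2487·1000/24.7 = 33.2658
BU:GU = 33.2658/49

0.6789


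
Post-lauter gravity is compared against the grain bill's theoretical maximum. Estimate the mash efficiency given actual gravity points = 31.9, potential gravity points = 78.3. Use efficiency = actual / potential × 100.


efficiency = 31.9 / 78.3 × 100

40.7407 %


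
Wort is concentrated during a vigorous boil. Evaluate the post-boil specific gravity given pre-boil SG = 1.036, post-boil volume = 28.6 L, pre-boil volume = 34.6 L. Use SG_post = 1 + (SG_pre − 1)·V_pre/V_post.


pts_pre = (1.036 − 1)·1000 = 36.0000
pts_post = 36.0000·34.6/28.6 = 43.5524
SG_post = 1 + 43.5524/1000

1.0436


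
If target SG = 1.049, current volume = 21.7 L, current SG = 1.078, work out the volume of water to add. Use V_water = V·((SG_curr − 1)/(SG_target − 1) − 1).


V_water = 21.7·((1.078 − 1)/(1.049 − 1) − 1)

12.8429 L


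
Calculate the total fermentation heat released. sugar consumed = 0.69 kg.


Q = m_sugar · 590 kJ/kg
Q = 0.69 · 590

407.1000 kJ


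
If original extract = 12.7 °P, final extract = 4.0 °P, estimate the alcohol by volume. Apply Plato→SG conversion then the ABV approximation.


SG = 259/(259 − P);  ABV = (OG − FG)·131.25
OG = 259/(259 − 12.7) = 1.0516
FG = 259/(259 − 4.0) = 1.0157
ABV = (1.0516 − 1.0157)·131.25

4.7088 % ABV


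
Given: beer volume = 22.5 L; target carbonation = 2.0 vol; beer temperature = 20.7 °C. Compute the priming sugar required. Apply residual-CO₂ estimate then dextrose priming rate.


residual = 14.695·(0.01821 + 0.09011·e^(−0.04·T));  sugar = (target − residual)·4.0·V
residual = 14.695·(0.01821 + 0.09011·e^(−0.04·20.7)) = 0.8462
sugar = (2.0 − 0.8462)·4.0·22.5

103.8462 g


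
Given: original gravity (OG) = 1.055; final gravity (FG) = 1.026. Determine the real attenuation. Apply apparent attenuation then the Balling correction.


AA = (OG−FG)/(OG−1)·100;  RA = AA·0.8192
AA = (1.055 − 1.026)/(1.055 − 1)·100 = 52.7273
RA = 52.7273·0.8192

43.1942 %


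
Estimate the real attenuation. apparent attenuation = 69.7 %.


RA = AA · 0.8192
RA = 69.7 · 0.8192

57.0982 %


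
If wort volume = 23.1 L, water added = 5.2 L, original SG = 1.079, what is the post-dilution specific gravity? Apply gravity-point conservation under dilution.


SG_new = 1 + (SG_old − 1)·V_old/(V_old + V_water)
pts = (1.079 − 1)·1000·23.1/(23.1 + 5.2) = 64.4841
SG_new = 1 + 64.4841/1000

1.0645


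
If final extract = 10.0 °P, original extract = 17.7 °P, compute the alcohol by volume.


SG = 259/(259 − P);  ABV = (OG − FG)·131.25
OG = 259/(259 − 17.7) = 1.0734
FG = 259/(259 − 10.0) = 1.0402
ABV = (1.0734 − 1.0402)·131.25

4.3565 % ABV


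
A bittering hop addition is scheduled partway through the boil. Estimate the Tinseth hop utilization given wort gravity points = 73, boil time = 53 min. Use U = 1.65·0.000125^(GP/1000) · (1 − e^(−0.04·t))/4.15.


bigness = 1.65·0.000125^(73/1000) = 0.8562
boil_factor = (1 − e^(−0.04·53))/4.15 = 0.2120
U = 0.8562 · 0.2120

0.1815


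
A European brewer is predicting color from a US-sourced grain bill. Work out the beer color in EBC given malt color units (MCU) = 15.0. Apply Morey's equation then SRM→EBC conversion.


SRM = 1.4922·MCU^0.6859;  EBC = SRM·1.97
SRM = 1.4922·15.0^0.6859 = 9.5611
EBC = 9.5611·1.97

18.8354 EBC


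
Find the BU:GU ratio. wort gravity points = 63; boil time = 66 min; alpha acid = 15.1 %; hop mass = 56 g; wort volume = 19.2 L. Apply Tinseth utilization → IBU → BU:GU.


U = 1.65·0.000125^(GP/1000)·(1−e^(−0.04t))/4.15;  IBU = (α/100)·m·U·1000/V;  BU:GU = IBU/GP
U = 1.65·0.000125^(63/1000)·(1−e^(−0.04·66))/4.15 = 0.2096
IBU = (15.1/100)·56·0.2096·1000/19.2 = 92.3106
BU:GU = 92.3106/63

1.4652


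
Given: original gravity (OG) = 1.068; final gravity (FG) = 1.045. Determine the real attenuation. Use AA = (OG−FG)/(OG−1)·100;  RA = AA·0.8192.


AA = (1.068 − 1.045)/(1.068 − 1)·100 = 33.8235
RA = 33.8235·0.8192

27.7082 %


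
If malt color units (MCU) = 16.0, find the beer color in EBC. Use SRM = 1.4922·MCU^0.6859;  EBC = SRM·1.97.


SRM = 1.4922·16.0^0.6859 = 9.9939
EBC = 9.9939·1.97

19.6879 EBC


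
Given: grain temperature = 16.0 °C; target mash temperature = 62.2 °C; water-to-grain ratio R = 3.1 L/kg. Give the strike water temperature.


T_strike = (0.41/R)·(T_mash − T_grain) + T_mash
T_strike = (0.41/3.1)·(62.2 − 16.0) + 62.2

68.3103 °C


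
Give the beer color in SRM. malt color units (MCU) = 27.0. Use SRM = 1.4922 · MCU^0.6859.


SRM = 1.4922 · 27.0^0.6859

14.3087 SRM


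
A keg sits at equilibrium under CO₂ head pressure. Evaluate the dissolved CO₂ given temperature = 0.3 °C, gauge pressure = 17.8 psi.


vols = (P + 14.695)·(0.01821 + 0.09011·e^(−0.04·T))
vols = (17.8 + 14.695)·(0.01821 + 0.09011·e^(−0.04·0.3))

3.4849 volumes


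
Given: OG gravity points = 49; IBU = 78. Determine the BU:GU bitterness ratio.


BU:GU = IBU / OG_points
BU:GU = 78 / 49

1.5918


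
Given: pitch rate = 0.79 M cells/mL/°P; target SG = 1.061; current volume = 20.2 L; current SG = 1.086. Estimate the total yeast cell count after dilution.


V_w = V·((SG_c−1)/(SG_t−1)−1);  °P = 259 − 259/SG_t;  cells = rate·(V+V_w)·°P
V_w = 20.2·((1.086−1)/(1.061−1)−1) = 8.2787
V_final = 20.2 + 8.2787 = 28.4787
°P = 259 − 259/1.061 = 14.8907
cells = 0.79·28.4787·14.8907

335.0127 billion cells


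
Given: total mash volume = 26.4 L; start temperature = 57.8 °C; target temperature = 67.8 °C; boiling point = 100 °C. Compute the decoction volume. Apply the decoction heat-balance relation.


V_dec = V_total·(T_target − T_start)/(T_boil − T_start)
V_dec = 26.4·(67.8 − 57.8)/(100 − 57.8)

6.2559 L


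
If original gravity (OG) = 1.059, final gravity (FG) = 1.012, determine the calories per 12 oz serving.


ABW = (OG−FG)·131.25·0.79/FG;  °P = 259 − 259/SG (for OG→OE and FG→AE);  RE = 0.1808·OE + 0.8192·AE;  Cal = (6.9·ABW + 4·(RE−0.1))·FG·3.55
ABW = (1.059 − 1.012)·131.25·0.79/1.012 = 4.8155
OE = 259 − 259/1.059 = 14.4297 °P
AE = 259 − 259/1.012 = 3.0711 °P
RE = 0.1808·14.4297 + 0.8192·3.0711 = 5.1248 °P
Cal = (6.9·4.8155 + 4·(5.1248−0.1))·1.012·3.55

191.5797 kcal


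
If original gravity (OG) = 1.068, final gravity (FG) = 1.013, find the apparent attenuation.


AA = (OG − FG)/(OG − 1) · 100
AA = (1.068 − 1.013)/(1.068 − 1) · 100

80.8824 %


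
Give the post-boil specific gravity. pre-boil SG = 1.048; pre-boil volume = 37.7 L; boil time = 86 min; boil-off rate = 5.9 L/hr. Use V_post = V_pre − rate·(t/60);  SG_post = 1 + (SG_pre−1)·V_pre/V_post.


V_post = 37.7 − 5.9·(86/60) = 29.2433
SG_post = 1 + (1.048 − 1)·37.7/29.2433

1.0619


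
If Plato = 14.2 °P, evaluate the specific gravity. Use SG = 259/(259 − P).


SG = 259/(259 − 14.2)

1.0580


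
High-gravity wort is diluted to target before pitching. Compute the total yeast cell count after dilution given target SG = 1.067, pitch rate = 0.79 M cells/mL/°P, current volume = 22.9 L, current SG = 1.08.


V_w = V·((SG_c−1)/(SG_t−1)−1);  °P = 259 − 259/SG_t;  cells = rate·(V+V_w)·°P
V_w = 22.9·((1.08−1)/(1.067−1)−1) = 4.4433
V_final = 22.9 + 4.4433 = 27.3433
°P = 259 − 259/1.067 = 16.2634
cells = 0.79·27.3433·16.2634

351.3079 billion cells


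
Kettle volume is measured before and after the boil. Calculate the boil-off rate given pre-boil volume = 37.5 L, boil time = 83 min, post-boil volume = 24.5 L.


rate = (V_pre − V_post) / (t_min/60)
rate = (37.5 − 24.5) / (83/60)

9.3976 L/hr


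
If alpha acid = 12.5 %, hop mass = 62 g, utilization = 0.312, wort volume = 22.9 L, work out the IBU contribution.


IBU = (α/100)·mass·U·1000 / V
IBU = (12.5/100)·62·0.312·1000 / 22.9

105.5895 IBU


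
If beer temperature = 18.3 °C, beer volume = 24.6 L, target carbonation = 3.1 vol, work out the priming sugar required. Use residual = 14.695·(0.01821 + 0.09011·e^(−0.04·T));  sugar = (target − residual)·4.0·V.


residual = 14.695·(0.01821 + 0.09011·e^(−0.04·18.3)) = 0.9044
sugar = (3.1 − 0.9044)·4.0·24.6

216.0422 g


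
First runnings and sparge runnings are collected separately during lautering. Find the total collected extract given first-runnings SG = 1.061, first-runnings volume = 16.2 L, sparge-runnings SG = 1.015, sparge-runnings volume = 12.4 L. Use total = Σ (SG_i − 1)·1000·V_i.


first = (1.061 − 1)·1000·16.2 = 988.2000
sparge = (1.015 − 1)·1000·12.4 = 186.0000
total = 988.2000 + 186.0000

1174.2000 gravity·L


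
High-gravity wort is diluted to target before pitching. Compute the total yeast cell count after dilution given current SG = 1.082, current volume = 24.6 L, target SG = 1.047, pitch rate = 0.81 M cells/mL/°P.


V_w = V·((SG_c−1)/(SG_t−1)−1);  °P = 259 − 259/SG_t;  cells = rate·(V+V_w)·°P
V_w = 24.6·((1.082−1)/(1.047−1)−1) = 18.3191
V_final = 24.6 + 18.3191 = 42.9191
°P = 259 − 259/1.047 = 11.6266
cells = 0.81·42.9191·11.6266

404.1914 billion cells


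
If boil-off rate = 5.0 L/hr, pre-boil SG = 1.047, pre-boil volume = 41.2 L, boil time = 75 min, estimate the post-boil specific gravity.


V_post = V_pre − rate·(t/60);  SG_post = 1 + (SG_pre−1)·V_pre/V_post
V_post = 41.2 − 5.0·(75/60) = 34.9500
SG_post = 1 + (1.047 − 1)·41.2/34.9500

1.0554


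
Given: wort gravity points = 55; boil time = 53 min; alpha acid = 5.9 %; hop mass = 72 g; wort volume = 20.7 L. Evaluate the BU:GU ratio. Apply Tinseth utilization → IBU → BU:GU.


U = 1.65·0.000125^(GP/1000)·(1−e^(−0.04t))/4.15;  IBU = (α/100)·m·U·1000/V;  BU:GU = IBU/GP
U = 1.65·0.000125^(55/1000)·(1−e^(−0.04·53))/4.15 = 0.2134
IBU = (5.9/100)·72·0.2134·1000/20.7 = 43.7973
BU:GU = 43.7973/55

0.7963


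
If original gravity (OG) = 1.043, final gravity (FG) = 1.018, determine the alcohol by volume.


ABV = (OG − FG) · 131.25
ABV = (1.043 − 1.018) · 131.25

3.2812 % ABV


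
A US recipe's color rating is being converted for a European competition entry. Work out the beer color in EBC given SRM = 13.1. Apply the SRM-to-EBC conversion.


EBC = SRM · 1.97
EBC = 13.1 · 1.97

25.8070 EBC


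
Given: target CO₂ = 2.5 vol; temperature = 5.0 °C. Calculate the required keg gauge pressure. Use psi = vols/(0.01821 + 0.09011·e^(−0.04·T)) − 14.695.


psi = 2.5/(0.01821 + 0.09011·e^(−0.04·5.0)) − 14.695

12.4831 psi


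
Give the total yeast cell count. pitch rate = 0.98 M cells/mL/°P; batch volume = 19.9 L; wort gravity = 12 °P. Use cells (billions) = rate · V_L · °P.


cells = 0.98 · 19.9 · 12

234.0240 billion cells


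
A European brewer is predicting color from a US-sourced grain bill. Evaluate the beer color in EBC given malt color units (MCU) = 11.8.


SRM = 1.4922·MCU^0.6859;  EBC = SRM·1.97
SRM = 1.4922·11.8^0.6859 = 8.1102
EBC = 8.1102·1.97

15.9771 EBC


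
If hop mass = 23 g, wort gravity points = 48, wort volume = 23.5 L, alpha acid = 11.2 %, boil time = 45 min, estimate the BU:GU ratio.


U = 1.65·0.000125^(GP/1000)·(1−e^(−0.04t))/4.15;  IBU = (α/100)·m·U·1000/V;  BU:GU = IBU/GP
U = 1.65·0.000125^(48/1000)·(1−e^(−0.04·45))/4.15 = 0.2156
IBU = (11.2/100)·23·0.2156·1000/23.5 = 23.6318
BU:GU = 23.6318/48

0.4923


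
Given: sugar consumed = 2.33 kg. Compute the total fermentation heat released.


Q = m_sugar · 590 kJ/kg
Q = 2.33 · 590

1374.7000 kJ


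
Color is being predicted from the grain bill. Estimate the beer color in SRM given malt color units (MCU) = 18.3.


SRM = 1.4922 · MCU^0.6859
SRM = 1.4922 · 18.3^0.6859

10.9583 SRM


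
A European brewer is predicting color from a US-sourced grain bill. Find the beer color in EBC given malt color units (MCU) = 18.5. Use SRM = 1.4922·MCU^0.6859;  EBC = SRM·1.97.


SRM = 1.4922·18.5^0.6859 = 11.0403
EBC = 11.0403·1.97

21.7494 EBC


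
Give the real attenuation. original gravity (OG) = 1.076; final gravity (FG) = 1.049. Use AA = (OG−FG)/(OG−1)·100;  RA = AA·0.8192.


AA = (1.076 − 1.049)/(1.076 − 1)·100 = 35.5263
RA = 35.5263·0.8192

29.1032 %


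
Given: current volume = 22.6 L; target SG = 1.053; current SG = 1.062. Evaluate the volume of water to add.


V_water = V·((SG_curr − 1)/(SG_target − 1) − 1)
V_water = 22.6·((1.062 − 1)/(1.053 − 1) − 1)

3.8377 L


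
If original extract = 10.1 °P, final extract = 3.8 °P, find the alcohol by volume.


SG = 259/(259 − P);  ABV = (OG − FG)·131.25
OG = 259/(259 − 10.1) = 1.0406
FG = 259/(259 − 3.8) = 1.0149
ABV = (1.0406 − 1.0149)·131.25

3.3716 % ABV


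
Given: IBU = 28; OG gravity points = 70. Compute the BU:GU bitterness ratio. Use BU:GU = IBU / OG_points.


BU:GU = 28 / 70

0.4000


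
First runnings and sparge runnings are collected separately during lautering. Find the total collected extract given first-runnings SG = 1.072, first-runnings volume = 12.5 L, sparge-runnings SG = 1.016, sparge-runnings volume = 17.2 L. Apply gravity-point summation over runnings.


total = Σ (SG_i − 1)·1000·V_i
first = (1.072 − 1)·1000·12.5 = 900.0000
sparge = (1.016 − 1)·1000·17.2 = 275.2000
total = 900.0000 + 275.2000

1175.2000 gravity·L


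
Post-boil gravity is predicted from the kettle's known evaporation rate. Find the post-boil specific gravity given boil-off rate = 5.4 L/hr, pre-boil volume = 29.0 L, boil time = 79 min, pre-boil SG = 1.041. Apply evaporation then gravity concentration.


V_post = V_pre − rate·(t/60);  SG_post = 1 + (SG_pre−1)·V_pre/V_post
V_post = 29.0 − 5.4·(79/60) = 21.8900
SG_post = 1 + (1.041 − 1)·29.0/21.8900

1.0543


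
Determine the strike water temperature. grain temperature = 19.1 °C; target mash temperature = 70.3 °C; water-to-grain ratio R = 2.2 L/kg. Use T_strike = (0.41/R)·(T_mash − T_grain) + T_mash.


T_strike = (0.41/2.2)·(70.3 − 19.1) + 70.3

79.8418 °C


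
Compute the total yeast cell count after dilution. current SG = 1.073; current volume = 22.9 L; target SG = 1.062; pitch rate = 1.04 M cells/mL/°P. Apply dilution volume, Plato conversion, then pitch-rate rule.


V_w = V·((SG_c−1)/(SG_t−1)−1);  °P = 259 − 259/SG_t;  cells = rate·(V+V_w)·°P
V_w = 22.9·((1.073−1)/(1.062−1)−1) = 4.0629
V_final = 22.9 + 4.0629 = 26.9629
°P = 259 − 259/1.062 = 15.1205
cells = 1.04·26.9629·15.1205

424.0010 billion cells


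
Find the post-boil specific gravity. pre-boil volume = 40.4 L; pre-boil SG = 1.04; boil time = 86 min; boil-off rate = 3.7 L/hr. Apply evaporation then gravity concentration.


V_post = V_pre − rate·(t/60);  SG_post = 1 + (SG_pre−1)·V_pre/V_post
V_post = 40.4 − 3.7·(86/60) = 35.0967
SG_post = 1 + (1.04 − 1)·40.4/35.0967

1.0460


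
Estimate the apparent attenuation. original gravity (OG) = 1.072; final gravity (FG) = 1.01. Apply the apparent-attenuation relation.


AA = (OG − FG)/(OG − 1) · 100
AA = (1.072 − 1.01)/(1.072 − 1) · 100

86.1111 %


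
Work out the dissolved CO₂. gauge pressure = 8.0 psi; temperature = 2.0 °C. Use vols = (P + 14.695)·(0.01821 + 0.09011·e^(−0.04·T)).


vols = (8.0 + 14.695)·(0.01821 + 0.09011·e^(−0.04·2.0))

2.3011 volumes


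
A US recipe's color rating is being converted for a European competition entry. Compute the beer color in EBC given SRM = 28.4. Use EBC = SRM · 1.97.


EBC = 28.4 · 1.97

55.9480 EBC


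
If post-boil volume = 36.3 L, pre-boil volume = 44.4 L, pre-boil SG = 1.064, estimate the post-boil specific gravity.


SG_post = 1 + (SG_pre − 1)·V_pre/V_post
pts_pre = (1.064 − 1)·1000 = 64.0000
pts_post = 64.0000·44.4/36.3 = 78.2810
SG_post = 1 + 78.2810/1000

1.0783


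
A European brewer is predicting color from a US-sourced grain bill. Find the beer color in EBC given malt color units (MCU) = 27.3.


SRM = 1.4922·MCU^0.6859;  EBC = SRM·1.97
SRM = 1.4922·27.3^0.6859 = 14.4175
EBC = 14.4175·1.97

28.4025 EBC


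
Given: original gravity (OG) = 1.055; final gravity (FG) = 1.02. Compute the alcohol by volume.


ABV = (OG − FG) · 131.25
ABV = (1.055 − 1.02) · 131.25

4.5937 % ABV


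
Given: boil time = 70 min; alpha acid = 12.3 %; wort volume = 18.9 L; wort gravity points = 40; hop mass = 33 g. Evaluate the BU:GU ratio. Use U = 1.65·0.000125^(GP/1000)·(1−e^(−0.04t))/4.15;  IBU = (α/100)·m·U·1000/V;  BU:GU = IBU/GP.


U = 1.65·0.000125^(40/1000)·(1−e^(−0.04·70))/4.15 = 0.2607
IBU = (12.3/100)·33·0.2607·1000/18.9 = 55.9787
BU:GU = 55.9787/40

1.3995


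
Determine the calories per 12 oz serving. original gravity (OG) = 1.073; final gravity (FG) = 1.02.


ABW = (OG−FG)·131.25·0.79/FG;  °P = 259 − 259/SG (for OG→OE and FG→AE);  RE = 0.1808·OE + 0.8192·AE;  Cal = (6.9·ABW + 4·(RE−0.1))·FG·3.55
ABW = (1.073 − 1.02)·131.25·0.79/1.02 = 5.3877
OE = 259 − 259/1.073 = 17.6207 °P
AE = 259 − 259/1.02 = 5.0784 °P
RE = 0.1808·17.6207 + 0.8192·5.0784 = 7.3461 °P
Cal = (6.9·5.3877 + 4·(7.3461−0.1))·1.02·3.55

239.5628 kcal


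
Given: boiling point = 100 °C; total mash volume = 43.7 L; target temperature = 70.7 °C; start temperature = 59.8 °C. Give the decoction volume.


V_dec = V_total·(T_target − T_start)/(T_boil − T_start)
V_dec = 43.7·(70.7 − 59.8)/(100 − 59.8)

11.8490 L


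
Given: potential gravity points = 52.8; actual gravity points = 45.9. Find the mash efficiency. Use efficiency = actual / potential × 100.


efficiency = 45.9 / 52.8 × 100

86.9318 %


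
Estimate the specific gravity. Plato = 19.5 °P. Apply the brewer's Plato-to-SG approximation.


SG = 259/(259 − P)
SG = 259/(259 − 19.5)

1.0814


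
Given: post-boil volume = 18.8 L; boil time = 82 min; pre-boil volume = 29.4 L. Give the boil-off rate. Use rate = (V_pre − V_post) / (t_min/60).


rate = (29.4 − 18.8) / (82/60)

7.7561 L/hr


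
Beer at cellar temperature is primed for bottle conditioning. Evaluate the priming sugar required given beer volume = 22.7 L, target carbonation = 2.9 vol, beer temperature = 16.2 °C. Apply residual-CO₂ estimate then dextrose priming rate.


residual = 14.695·(0.01821 + 0.09011·e^(−0.04·T));  sugar = (target − residual)·4.0·V
residual = 14.695·(0.01821 + 0.09011·e^(−0.04·16.2)) = 0.9603
sugar = (2.9 − 0.9603)·4.0·22.7

176.1288 g


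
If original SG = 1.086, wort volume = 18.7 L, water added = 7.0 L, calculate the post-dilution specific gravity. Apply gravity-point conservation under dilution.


SG_new = 1 + (SG_old − 1)·V_old/(V_old + V_water)
pts = (1.086 − 1)·1000·18.7/(18.7 + 7.0) = 62.5759
SG_new = 1 + 62.5759/1000

1.0626


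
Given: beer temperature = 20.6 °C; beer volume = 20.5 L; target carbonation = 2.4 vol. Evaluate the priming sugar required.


residual = 14.695·(0.01821 + 0.09011·e^(−0.04·T));  sugar = (target − residual)·4.0·V
residual = 14.695·(0.01821 + 0.09011·e^(−0.04·20.6)) = 0.8485
sugar = (2.4 − 0.8485)·4.0·20.5

127.2252 g


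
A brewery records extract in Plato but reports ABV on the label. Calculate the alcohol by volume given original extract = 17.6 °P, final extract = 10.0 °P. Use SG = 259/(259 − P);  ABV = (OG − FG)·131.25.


OG = 259/(259 − 17.6) = 1.0729
FG = 259/(259 − 10.0) = 1.0402
ABV = (1.0729 − 1.0402)·131.25

4.2981 % ABV


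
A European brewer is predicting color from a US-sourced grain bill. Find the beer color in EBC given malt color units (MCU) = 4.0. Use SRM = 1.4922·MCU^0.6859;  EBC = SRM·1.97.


SRM = 1.4922·4.0^0.6859 = 3.8617
EBC = 3.8617·1.97

7.6076 EBC


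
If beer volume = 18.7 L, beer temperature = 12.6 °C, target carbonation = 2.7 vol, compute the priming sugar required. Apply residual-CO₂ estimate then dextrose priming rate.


residual = 14.695·(0.01821 + 0.09011·e^(−0.04·T));  sugar = (target − residual)·4.0·V
residual = 14.695·(0.01821 + 0.09011·e^(−0.04·12.6)) = 1.0675
sugar = (2.7 − 1.0675)·4.0·18.7

122.1082 g


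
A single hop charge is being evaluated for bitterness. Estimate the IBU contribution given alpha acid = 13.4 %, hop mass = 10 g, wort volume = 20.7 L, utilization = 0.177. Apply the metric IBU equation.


IBU = (α/100)·mass·U·1000 / V
IBU = (13.4/100)·10·0.177·1000 / 20.7

11.4580 IBU


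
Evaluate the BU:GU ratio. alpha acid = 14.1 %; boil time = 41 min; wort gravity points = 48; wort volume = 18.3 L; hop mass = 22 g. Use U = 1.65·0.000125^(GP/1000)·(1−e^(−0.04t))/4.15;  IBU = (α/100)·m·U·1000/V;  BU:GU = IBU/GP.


U = 1.65·0.000125^(48/1000)·(1−e^(−0.04·41))/4.15 = 0.2082
IBU = (14.1/100)·22·0.2082·1000/18.3 = 35.2878
BU:GU = 35.2878/48

0.7352


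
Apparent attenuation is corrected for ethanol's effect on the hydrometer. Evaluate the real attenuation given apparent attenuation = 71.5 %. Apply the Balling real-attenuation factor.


RA = AA · 0.8192
RA = 71.5 · 0.8192

58.5728 %


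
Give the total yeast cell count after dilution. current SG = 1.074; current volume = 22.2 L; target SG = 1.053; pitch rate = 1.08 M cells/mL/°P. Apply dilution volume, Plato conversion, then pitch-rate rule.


V_w = V·((SG_c−1)/(SG_t−1)−1);  °P = 259 − 259/SG_t;  cells = rate·(V+V_w)·°P
V_w = 22.2·((1.074−1)/(1.053−1)−1) = 8.7962
V_final = 22.2 + 8.7962 = 30.9962
°P = 259 − 259/1.053 = 13.0361
cells = 1.08·30.9962·13.0361

436.3951 billion cells


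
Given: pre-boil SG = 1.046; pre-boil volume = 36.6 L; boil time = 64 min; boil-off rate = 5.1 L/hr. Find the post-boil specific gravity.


V_post = V_pre − rate·(t/60);  SG_post = 1 + (SG_pre−1)·V_pre/V_post
V_post = 36.6 − 5.1·(64/60) = 31.1600
SG_post = 1 + (1.046 − 1)·36.6/31.1600

1.0540


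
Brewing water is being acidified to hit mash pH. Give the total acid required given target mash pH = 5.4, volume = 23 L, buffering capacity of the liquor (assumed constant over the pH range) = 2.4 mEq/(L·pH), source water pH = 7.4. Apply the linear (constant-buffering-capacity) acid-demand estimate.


acid = buffering capacity · (pH_source − pH_target) · V
acid = 2.4 · (7.4 − 5.4) · 23

110.4000 mEq


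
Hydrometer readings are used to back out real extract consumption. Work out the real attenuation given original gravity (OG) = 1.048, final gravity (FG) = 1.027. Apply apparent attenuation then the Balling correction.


AA = (OG−FG)/(OG−1)·100;  RA = AA·0.8192
AA = (1.048 − 1.027)/(1.048 − 1)·100 = 43.7500
RA = 43.7500·0.8192

35.8400 %


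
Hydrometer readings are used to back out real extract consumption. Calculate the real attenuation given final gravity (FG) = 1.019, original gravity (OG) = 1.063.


AA = (OG−FG)/(OG−1)·100;  RA = AA·0.8192
AA = (1.063 − 1.019)/(1.063 − 1)·100 = 69.8413
RA = 69.8413·0.8192

57.2140 %


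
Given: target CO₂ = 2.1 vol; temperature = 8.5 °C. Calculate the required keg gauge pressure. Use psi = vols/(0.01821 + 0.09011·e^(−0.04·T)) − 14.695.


psi = 2.1/(0.01821 + 0.09011·e^(−0.04·8.5)) − 14.695

10.8066 psi


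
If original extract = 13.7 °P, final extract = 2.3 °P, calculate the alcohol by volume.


SG = 259/(259 − P);  ABV = (OG − FG)·131.25
OG = 259/(259 − 13.7) = 1.0558
FG = 259/(259 − 2.3) = 1.0090
ABV = (1.0558 − 1.0090)·131.25

6.1543 % ABV


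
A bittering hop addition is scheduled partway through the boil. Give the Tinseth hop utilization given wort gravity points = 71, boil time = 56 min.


U = 1.65·0.000125^(GP/1000) · (1 − e^(−0.04·t))/4.15
bigness = 1.65·0.000125^(71/1000) = 0.8717
boil_factor = (1 − e^(−0.04·56))/4.15 = 0.2153
U = 0.8717 · 0.2153

0.1877


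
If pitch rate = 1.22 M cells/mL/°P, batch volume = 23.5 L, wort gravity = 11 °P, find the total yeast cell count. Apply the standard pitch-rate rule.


cells (billions) = rate · V_L · °P
cells = 1.22 · 23.5 · 11

315.3700 billion cells


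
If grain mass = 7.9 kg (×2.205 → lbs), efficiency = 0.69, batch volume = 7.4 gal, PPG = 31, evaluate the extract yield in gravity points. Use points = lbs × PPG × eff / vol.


lbs = 7.9 × 2.205 = 17.4195
points = 17.4195 × 31 × 0.69 / 7.4

50.3518 points


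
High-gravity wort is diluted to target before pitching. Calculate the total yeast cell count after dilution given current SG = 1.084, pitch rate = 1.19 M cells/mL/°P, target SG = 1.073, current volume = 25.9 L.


V_w = V·((SG_c−1)/(SG_t−1)−1);  °P = 259 − 259/SG_t;  cells = rate·(V+V_w)·°P
V_w = 25.9·((1.084−1)/(1.073−1)−1) = 3.9027
V_final = 25.9 + 3.9027 = 29.8027
°P = 259 − 259/1.073 = 17.6207
cells = 1.19·29.8027·17.6207

624.9223 billion cells


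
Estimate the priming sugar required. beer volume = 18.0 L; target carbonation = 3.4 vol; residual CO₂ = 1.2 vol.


sugar = (target − residual)·4.0·V
sugar = (3.4 − 1.2)·4.0·18.0

158.4000 g


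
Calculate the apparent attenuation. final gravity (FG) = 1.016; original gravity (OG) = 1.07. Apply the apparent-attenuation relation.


AA = (OG − FG)/(OG − 1) · 100
AA = (1.07 − 1.016)/(1.07 − 1) · 100

77.1429 %


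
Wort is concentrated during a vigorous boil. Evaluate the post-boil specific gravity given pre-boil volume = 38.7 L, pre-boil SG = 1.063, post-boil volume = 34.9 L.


SG_post = 1 + (SG_pre − 1)·V_pre/V_post
pts_pre = (1.063 − 1)·1000 = 63.0000
pts_post = 63.0000·38.7/34.9 = 69.8596
SG_post = 1 + 69.8596/1000

1.0699


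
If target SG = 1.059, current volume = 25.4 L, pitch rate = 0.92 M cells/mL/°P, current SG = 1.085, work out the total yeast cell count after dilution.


V_w = V·((SG_c−1)/(SG_t−1)−1);  °P = 259 − 259/SG_t;  cells = rate·(V+V_w)·°P
V_w = 25.4·((1.085−1)/(1.059−1)−1) = 11.1932
V_final = 25.4 + 11.1932 = 36.5932
°P = 259 − 259/1.059 = 14.4297
cells = 0.92·36.5932·14.4297

485.7852 billion cells


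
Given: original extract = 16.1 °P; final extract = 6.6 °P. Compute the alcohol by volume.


SG = 259/(259 − P);  ABV = (OG − FG)·131.25
OG = 259/(259 − 16.1) = 1.0663
FG = 259/(259 − 6.6) = 1.0261
ABV = (1.0663 − 1.0261)·131.25

5.2675 % ABV


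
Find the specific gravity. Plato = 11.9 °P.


SG = 259/(259 − P)
SG = 259/(259 − 11.9)

1.0482


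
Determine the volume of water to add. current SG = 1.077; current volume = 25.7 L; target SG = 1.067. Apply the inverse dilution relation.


V_water = V·((SG_curr − 1)/(SG_target − 1) − 1)
V_water = 25.7·((1.077 − 1)/(1.067 − 1) − 1)

3.8358 L


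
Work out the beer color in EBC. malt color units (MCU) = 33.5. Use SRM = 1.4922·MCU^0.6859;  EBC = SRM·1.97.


SRM = 1.4922·33.5^0.6859 = 16.5903
EBC = 16.5903·1.97

32.6830 EBC


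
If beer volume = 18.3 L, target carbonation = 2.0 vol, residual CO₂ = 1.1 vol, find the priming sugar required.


sugar = (target − residual)·4.0·V
sugar = (2.0 − 1.1)·4.0·18.3

65.8800 g


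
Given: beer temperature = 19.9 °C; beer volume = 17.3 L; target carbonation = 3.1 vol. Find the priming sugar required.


residual = 14.695·(0.01821 + 0.09011·e^(−0.04·T));  sugar = (target − residual)·4.0·V
residual = 14.695·(0.01821 + 0.09011·e^(−0.04·19.9)) = 0.8650
sugar = (3.1 − 0.8650)·4.0·17.3

154.6643 g


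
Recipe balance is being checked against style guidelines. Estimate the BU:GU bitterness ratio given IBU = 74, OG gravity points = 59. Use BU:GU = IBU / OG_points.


BU:GU = 74 / 59

1.2542


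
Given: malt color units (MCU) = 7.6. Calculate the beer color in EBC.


SRM = 1.4922·MCU^0.6859;  EBC = SRM·1.97
SRM = 1.4922·7.6^0.6859 = 5.9976
EBC = 5.9976·1.97

11.8153 EBC


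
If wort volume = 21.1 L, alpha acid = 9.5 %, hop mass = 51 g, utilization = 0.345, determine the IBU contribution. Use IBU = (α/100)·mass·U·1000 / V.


IBU = (9.5/100)·51·0.345·1000 / 21.1

79.2192 IBU


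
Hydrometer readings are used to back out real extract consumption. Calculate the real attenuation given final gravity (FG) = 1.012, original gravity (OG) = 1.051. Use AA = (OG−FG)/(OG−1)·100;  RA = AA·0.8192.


AA = (1.051 − 1.012)/(1.051 − 1)·100 = 76.4706
RA = 76.4706·0.8192

62.6447 %


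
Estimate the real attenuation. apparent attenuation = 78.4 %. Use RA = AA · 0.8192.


RA = 78.4 · 0.8192

64.2253 %


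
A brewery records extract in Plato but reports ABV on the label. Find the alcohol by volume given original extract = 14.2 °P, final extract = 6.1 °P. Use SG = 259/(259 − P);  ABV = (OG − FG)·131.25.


OG = 259/(259 − 14.2) = 1.0580
FG = 259/(259 − 6.1) = 1.0241
ABV = (1.0580 − 1.0241)·131.25

4.4476 % ABV


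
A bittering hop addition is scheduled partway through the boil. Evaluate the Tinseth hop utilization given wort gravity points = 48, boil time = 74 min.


U = 1.65·0.000125^(GP/1000) · (1 − e^(−0.04·t))/4.15
bigness = 1.65·0.000125^(48/1000) = 1.0719
boil_factor = (1 − e^(−0.04·74))/4.15 = 0.2285
U = 1.0719 · 0.2285

0.2449


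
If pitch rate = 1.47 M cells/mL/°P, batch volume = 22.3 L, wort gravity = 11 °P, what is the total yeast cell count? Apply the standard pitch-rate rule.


cells (billions) = rate · V_L · °P
cells = 1.47 · 22.3 · 11

360.5910 billion cells


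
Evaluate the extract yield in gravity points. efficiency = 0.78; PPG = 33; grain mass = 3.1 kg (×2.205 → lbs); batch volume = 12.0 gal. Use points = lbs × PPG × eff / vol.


lbs = 3.1 × 2.205 = 6.8355
points = 6.8355 × 33 × 0.78 / 12.0

14.6621 points


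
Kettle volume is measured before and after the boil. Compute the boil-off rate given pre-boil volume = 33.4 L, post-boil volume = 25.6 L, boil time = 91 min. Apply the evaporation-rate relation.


rate = (V_pre − V_post) / (t_min/60)
rate = (33.4 − 25.6) / (91/60)

5.1429 L/hr


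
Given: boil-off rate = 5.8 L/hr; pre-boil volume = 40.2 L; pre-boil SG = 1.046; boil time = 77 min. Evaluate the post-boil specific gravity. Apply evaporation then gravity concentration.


V_post = V_pre − rate·(t/60);  SG_post = 1 + (SG_pre−1)·V_pre/V_post
V_post = 40.2 − 5.8·(77/60) = 32.7567
SG_post = 1 + (1.046 − 1)·40.2/32.7567

1.0565


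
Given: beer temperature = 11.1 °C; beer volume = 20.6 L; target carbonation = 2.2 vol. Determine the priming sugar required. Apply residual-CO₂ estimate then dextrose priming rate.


residual = 14.695·(0.01821 + 0.09011·e^(−0.04·T));  sugar = (target − residual)·4.0·V
residual = 14.695·(0.01821 + 0.09011·e^(−0.04·11.1)) = 1.1170
sugar = (2.2 − 1.1170)·4.0·20.6

89.2390 g


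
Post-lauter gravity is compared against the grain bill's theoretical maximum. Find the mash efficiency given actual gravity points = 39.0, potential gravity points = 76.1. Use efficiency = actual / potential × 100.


efficiency = 39.0 / 76.1 × 100

51.2484 %


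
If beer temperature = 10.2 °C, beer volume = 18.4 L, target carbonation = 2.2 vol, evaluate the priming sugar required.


residual = 14.695·(0.01821 + 0.09011·e^(−0.04·T));  sugar = (target − residual)·4.0·V
residual = 14.695·(0.01821 + 0.09011·e^(−0.04·10.2)) = 1.1481
sugar = (2.2 − 1.1481)·4.0·18.4

77.4170 g


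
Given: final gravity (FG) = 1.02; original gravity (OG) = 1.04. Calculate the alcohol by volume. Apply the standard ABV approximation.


ABV = (OG − FG) · 131.25
ABV = (1.04 − 1.02) · 131.25

2.6250 % ABV


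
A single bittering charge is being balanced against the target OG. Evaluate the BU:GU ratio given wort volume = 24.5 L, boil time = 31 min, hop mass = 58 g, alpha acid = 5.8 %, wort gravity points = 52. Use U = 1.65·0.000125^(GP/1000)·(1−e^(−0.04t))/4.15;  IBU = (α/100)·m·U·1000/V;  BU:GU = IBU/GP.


U = 1.65·0.000125^(52/1000)·(1−e^(−0.04·31))/4.15 = 0.1771
IBU = (5.8/100)·58·0.1771·1000/24.5 = 24.3108
BU:GU = 24.3108/52

0.4675


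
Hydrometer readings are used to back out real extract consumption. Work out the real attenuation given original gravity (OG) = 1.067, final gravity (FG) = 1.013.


AA = (OG−FG)/(OG−1)·100;  RA = AA·0.8192
AA = (1.067 − 1.013)/(1.067 − 1)·100 = 80.5970
RA = 80.5970·0.8192

66.0251 %


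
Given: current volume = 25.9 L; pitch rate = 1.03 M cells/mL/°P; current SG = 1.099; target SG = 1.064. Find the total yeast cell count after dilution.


V_w = V·((SG_c−1)/(SG_t−1)−1);  °P = 259 − 259/SG_t;  cells = rate·(V+V_w)·°P
V_w = 25.9·((1.099−1)/(1.064−1)−1) = 14.1641
V_final = 25.9 + 14.1641 = 40.0641
°P = 259 − 259/1.064 = 15.5789
cells = 1.03·40.0641·15.5789

642.8806 billion cells


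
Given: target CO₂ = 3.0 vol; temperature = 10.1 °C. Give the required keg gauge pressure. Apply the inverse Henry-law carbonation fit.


psi = vols/(0.01821 + 0.09011·e^(−0.04·T)) − 14.695
psi = 3.0/(0.01821 + 0.09011·e^(−0.04·10.1)) − 14.695

23.5843 psi


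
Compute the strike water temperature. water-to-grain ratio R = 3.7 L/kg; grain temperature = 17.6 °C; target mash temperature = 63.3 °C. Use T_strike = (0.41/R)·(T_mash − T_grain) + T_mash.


T_strike = (0.41/3.7)·(63.3 − 17.6) + 63.3

68.3641 °C


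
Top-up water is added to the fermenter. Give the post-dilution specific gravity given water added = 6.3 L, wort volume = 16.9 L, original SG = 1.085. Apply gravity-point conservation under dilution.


SG_new = 1 + (SG_old − 1)·V_old/(V_old + V_water)
pts = (1.085 − 1)·1000·16.9/(16.9 + 6.3) = 61.9181
SG_new = 1 + 61.9181/1000

1.0619


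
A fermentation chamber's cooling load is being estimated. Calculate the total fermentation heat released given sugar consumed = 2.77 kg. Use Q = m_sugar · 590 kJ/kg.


Q = 2.77 · 590

1634.3000 kJ


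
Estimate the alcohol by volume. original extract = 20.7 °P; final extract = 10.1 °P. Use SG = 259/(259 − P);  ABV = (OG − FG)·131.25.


OG = 259/(259 − 20.7) = 1.0869
FG = 259/(259 − 10.1) = 1.0406
ABV = (1.0869 − 1.0406)·131.25

6.0751 % ABV


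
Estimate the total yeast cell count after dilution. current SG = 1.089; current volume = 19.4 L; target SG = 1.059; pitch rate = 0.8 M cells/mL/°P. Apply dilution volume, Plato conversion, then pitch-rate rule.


V_w = V·((SG_c−1)/(SG_t−1)−1);  °P = 259 − 259/SG_t;  cells = rate·(V+V_w)·°P
V_w = 19.4·((1.089−1)/(1.059−1)−1) = 9.8644
V_final = 19.4 + 9.8644 = 29.2644
°P = 259 − 259/1.059 = 14.4297
cells = 0.8·29.2644·14.4297

337.8201 billion cells


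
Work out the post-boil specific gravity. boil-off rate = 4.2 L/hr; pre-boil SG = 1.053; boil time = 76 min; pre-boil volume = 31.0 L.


V_post = V_pre − rate·(t/60);  SG_post = 1 + (SG_pre−1)·V_pre/V_post
V_post = 31.0 − 4.2·(76/60) = 25.6800
SG_post = 1 + (1.053 − 1)·31.0/25.6800

1.0640


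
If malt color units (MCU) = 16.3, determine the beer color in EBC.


SRM = 1.4922·MCU^0.6859;  EBC = SRM·1.97
SRM = 1.4922·16.3^0.6859 = 10.1220
EBC = 10.1220·1.97

19.9403 EBC


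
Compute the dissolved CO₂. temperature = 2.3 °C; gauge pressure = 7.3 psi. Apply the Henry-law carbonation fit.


vols = (P + 14.695)·(0.01821 + 0.09011·e^(−0.04·T))
vols = (7.3 + 14.695)·(0.01821 + 0.09011·e^(−0.04·2.3))

2.2083 volumes


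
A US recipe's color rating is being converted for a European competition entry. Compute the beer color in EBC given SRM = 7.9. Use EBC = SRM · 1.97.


EBC = 7.9 · 1.97

15.5630 EBC


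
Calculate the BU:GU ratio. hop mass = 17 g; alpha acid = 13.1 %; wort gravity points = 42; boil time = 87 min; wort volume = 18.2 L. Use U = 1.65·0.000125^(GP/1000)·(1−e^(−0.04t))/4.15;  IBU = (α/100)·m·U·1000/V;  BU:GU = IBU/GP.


U = 1.65·0.000125^(42/1000)·(1−e^(−0.04·87))/4.15 = 0.2642
IBU = (13.1/100)·17·0.2642·1000/18.2 = 32.3270
BU:GU = 32.3270/42

0.7697


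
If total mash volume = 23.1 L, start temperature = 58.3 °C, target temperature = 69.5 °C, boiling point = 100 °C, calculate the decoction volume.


V_dec = V_total·(T_target − T_start)/(T_boil − T_start)
V_dec = 23.1·(69.5 − 58.3)/(100 − 58.3)

6.2043 L


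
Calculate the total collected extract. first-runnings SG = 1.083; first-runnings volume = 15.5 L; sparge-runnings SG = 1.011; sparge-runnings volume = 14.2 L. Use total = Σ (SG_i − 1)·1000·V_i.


first = (1.083 − 1)·1000·15.5 = 1286.5000
sparge = (1.011 − 1)·1000·14.2 = 156.2000
total = 1286.5000 + 156.2000

1442.7000 gravity·L


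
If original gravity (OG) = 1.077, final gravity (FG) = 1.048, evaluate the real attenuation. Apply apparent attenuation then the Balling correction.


AA = (OG−FG)/(OG−1)·100;  RA = AA·0.8192
AA = (1.077 − 1.048)/(1.077 − 1)·100 = 37.6623
RA = 37.6623·0.8192

30.8530 %


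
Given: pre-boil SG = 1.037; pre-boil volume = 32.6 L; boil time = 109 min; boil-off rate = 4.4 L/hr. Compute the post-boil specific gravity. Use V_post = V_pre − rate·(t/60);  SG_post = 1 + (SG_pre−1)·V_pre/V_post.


V_post = 32.6 − 4.4·(109/60) = 24.6067
SG_post = 1 + (1.037 − 1)·32.6/24.6067

1.0490


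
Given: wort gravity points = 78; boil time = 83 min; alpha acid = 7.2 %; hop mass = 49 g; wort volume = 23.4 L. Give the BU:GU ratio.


U = 1.65·0.000125^(GP/1000)·(1−e^(−0.04t))/4.15;  IBU = (α/100)·m·U·1000/V;  BU:GU = IBU/GP
U = 1.65·0.000125^(78/1000)·(1−e^(−0.04·83))/4.15 = 0.1901
IBU = (7.2/100)·49·0.1901·1000/23.4 = 28.6626
BU:GU = 28.6626/78

0.3675


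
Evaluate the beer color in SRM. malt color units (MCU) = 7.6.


SRM = 1.4922 · MCU^0.6859
SRM = 1.4922 · 7.6^0.6859

5.9976 SRM


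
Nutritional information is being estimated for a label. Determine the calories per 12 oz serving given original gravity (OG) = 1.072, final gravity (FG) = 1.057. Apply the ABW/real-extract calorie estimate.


ABW = (OG−FG)·131.25·0.79/FG;  °P = 259 − 259/SG (for OG→OE and FG→AE);  RE = 0.1808·OE + 0.8192·AE;  Cal = (6.9·ABW + 4·(RE−0.1))·FG·3.55
ABW = (1.072 − 1.057)·131.25·0.79/1.057 = 1.4714
OE = 259 − 259/1.072 = 17.3955 °P
AE = 259 − 259/1.057 = 13.9669 °P
RE = 0.1808·17.3955 + 0.8192·13.9669 = 14.5868 °P
Cal = (6.9·1.4714 + 4·(14.5868−0.1))·1.057·3.55

255.5353 kcal


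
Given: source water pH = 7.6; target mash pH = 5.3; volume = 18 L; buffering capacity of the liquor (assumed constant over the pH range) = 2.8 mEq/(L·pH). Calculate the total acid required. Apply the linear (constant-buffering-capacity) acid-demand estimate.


acid = buffering capacity · (pH_source − pH_target) · V
acid = 2.8 · (7.6 − 5.3) · 18

115.9200 mEq


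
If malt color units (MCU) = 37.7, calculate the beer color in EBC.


SRM = 1.4922·MCU^0.6859;  EBC = SRM·1.97
SRM = 1.4922·37.7^0.6859 = 17.9903
EBC = 17.9903·1.97

35.4410 EBC


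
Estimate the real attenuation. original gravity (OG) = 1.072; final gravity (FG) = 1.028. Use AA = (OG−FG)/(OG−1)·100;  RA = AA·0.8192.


AA = (1.072 − 1.028)/(1.072 − 1)·100 = 61.1111
RA = 61.1111·0.8192

50.0622 %


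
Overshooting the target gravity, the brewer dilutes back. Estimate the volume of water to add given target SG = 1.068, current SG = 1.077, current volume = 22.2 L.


V_water = V·((SG_curr − 1)/(SG_target − 1) − 1)
V_water = 22.2·((1.077 − 1)/(1.068 − 1) − 1)

2.9382 L
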